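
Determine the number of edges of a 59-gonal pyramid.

A pyramid on an n-gon base has one n-gon and n triangles: V = 59 + 1 = 60, E = 2·59 = 118, F = 59 + 1 = 60.

118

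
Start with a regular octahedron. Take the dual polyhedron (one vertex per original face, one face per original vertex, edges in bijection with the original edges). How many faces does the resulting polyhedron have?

6

The base solid has V = 6, E = 12, F = 8.
The dual swaps V and F and preserves E: V′ = F = 8, E′ = E = 12, F′ = V = 6.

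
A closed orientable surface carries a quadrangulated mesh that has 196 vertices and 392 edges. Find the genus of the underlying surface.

Every face is a square and each edge borders two faces, so 4F = 2·392, giving F = 196.
χ = V − E + F = 196 − 392 + 196 = 0.
For a closed orientable surface χ = 2 − 2g, so g = (2 − (0))/2 = 1.

1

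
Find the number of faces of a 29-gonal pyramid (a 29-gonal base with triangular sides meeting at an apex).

A pyramid on an n-gon base has one n-gon and n triangles: V = 29 + 1 = 30, E = 2·29 = 58, F = 29 + 1 = 30.
Check: V − E + F = 30 − 58 + 30 = 2.

30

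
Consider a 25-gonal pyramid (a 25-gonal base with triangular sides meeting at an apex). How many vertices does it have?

A pyramid on an n-gon base has one n-gon and n triangles: V = 25 + 1 = 26, E = 2·25 = 50, F = 25 + 1 = 26.

26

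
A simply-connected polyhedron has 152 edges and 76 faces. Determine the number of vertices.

Here V − E + F = 2.
V = 2 + E − F = 2 + 152 − 76 = 78.

78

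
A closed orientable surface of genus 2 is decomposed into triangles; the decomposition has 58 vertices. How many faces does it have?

χ = 2 − 2·2 = -2, and every face is a triangle so 3F = 2E.
V − E + F = -2 with E = 3F/2 gives 58 − (3/2 − 1)·F = -2, so F = 120 and E = 180.

120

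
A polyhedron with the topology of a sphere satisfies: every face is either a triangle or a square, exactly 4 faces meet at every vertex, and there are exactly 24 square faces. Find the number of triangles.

8

Let x be the number of triangles; then F = 24 + x.
Edge–face incidences: 2E = 4·24 + 3·x = 96 + 3x.
Every vertex has degree 4, so 4V = 2E.
Euler: V − E + F = 2 ⇒ (2E)/4 − E + (24 + x) = 2.
Multiply by 8: 2·(2E) − 4·(2E) + 8·(24 + x) = 16, i.e. 192 + 8x − 2·(96 + 3x) = 16.
Collecting terms: 2x = 16, so x = 8.
Then 2E = 96 + 3·8 = 120, so E = 60, V = 2E/4 = 30, F = 24 + 8 = 32.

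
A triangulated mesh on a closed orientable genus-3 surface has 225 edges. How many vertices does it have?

χ = 2 − 2·3 = -4, and every face is a triangle so 3F = 2E.
F = 2E/3 = 150. Then V = -4 + E − F = -4 + 225 − 150 = 71.

71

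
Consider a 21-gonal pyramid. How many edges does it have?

A pyramid on an n-gon base has one n-gon and n triangles: V = 21 + 1 = 22, E = 2·21 = 42, F = 21 + 1 = 22.

42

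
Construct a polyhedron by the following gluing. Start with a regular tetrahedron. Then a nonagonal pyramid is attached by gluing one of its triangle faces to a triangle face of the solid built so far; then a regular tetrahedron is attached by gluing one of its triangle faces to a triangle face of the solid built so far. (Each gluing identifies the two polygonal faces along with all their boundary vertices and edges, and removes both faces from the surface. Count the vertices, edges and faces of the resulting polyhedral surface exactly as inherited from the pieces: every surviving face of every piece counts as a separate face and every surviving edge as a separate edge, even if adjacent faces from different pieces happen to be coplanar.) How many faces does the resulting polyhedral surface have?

A regular tetrahedron: V=4, E=6, F=4.
Attach a nonagonal pyramid (V=10, E=18, F=10) along a 3-gon: merge 3 vertices and 3 edges, delete both glued faces → V=11, E=21, F=12.
Attach a regular tetrahedron (V=4, E=6, F=4) along a 3-gon: merge 3 vertices and 3 edges, delete both glued faces → V=12, E=24, F=14.
Check: V − E + F = 12 − 24 + 14 = 2.

14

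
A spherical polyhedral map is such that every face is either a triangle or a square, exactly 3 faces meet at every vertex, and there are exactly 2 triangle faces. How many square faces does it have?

3

Let x be the number of squares; then F = 2 + x.
Edge–face incidences: 2E = 3·2 + 4·x = 6 + 4x.
Every vertex has degree 3, so 3V = 2E.
Euler: V − E + F = 2 ⇒ (2E)/3 − E + (2 + x) = 2.
Multiply by 6: 2·(2E) − 3·(2E) + 6·(2 + x) = 12, i.e. 12 + 6x − (6 + 4x) = 12.
Collecting terms: 2x + 6 = 12, so 2x = 6, so x = 3.
Then 2E = 6 + 4·3 = 18, so E = 9, V = 2E/3 = 6, F = 2 + 3 = 5.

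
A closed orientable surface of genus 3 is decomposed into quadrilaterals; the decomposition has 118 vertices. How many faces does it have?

χ = 2 − 2·3 = -4, and every face is a square so 4F = 2E.
V − E + F = -4 with E = 4F/2 gives 118 − (4/2 − 1)·F = -4, so F = 122 and E = 244.

122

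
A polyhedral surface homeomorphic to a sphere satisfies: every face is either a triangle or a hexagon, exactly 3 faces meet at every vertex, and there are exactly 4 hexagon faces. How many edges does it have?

18

Let x be the number of triangles; then F = 4 + x.
Edge–face incidences: 2E = 6·4 + 3·x = 24 + 3x.
Every vertex has degree 3, so 3V = 2E.
Euler: V − E + F = 2 ⇒ (2E)/3 − E + (4 + x) = 2.
Multiply by 6: 2·(2E) − 3·(2E) + 6·(4 + x) = 12, i.e. 24 + 6x − (24 + 3x) = 12.
Collecting terms: 3x = 12, so x = 4.
Then 2E = 24 + 3·4 = 36, so E = 18, V = 2E/3 = 12, F = 4 + 4 = 8.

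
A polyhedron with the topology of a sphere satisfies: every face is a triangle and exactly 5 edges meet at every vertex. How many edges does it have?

30

Each face has 3 edges and each edge borders two faces, so 2E = 3F.
Each vertex has degree 5, so 5V = 2E and hence V = 3F/5.
Euler: V − E + F = 2 ⇒ (3F/5) − (3F/2) + F = 2.
Multiply by 10: (6 − 15 + 10)F = 20, i.e. 1F = 20.
So F = 20, E = 3·20/2 = 30, V = 3·20/5 = 12.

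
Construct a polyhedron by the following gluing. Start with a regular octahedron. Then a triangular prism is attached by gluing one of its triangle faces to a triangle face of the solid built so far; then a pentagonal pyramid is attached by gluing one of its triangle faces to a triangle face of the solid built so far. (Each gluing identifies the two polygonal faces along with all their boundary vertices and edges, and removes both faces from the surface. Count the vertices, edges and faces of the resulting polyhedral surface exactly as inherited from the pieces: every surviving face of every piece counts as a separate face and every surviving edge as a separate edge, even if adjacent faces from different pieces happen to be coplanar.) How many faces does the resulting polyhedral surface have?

A regular octahedron: V=6, E=12, F=8.
Attach a triangular prism (V=6, E=9, F=5) along a 3-gon: merge 3 vertices and 3 edges, delete both glued faces → V=9, E=18, F=11.
Attach a pentagonal pyramid (V=6, E=10, F=6) along a 3-gon: merge 3 vertices and 3 edges, delete both glued faces → V=12, E=25, F=15.
Check: V − E + F = 12 − 25 + 15 = 2.

15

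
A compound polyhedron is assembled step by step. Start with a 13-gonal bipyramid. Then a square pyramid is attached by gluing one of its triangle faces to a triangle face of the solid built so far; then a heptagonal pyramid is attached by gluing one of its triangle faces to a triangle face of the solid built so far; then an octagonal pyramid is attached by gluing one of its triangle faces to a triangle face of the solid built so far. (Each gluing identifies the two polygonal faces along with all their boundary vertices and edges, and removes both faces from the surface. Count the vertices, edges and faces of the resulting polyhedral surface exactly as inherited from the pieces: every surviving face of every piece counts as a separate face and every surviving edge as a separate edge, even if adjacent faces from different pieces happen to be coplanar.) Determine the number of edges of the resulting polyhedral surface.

68

A 13-gonal bipyramid: V=15, E=39, F=26.
Attach a square pyramid (V=5, E=8, F=5) along a 3-gon: merge 3 vertices and 3 edges, delete both glued faces → V=17, E=44, F=29.
Attach a heptagonal pyramid (V=8, E=14, F=8) along a 3-gon: merge 3 vertices and 3 edges, delete both glued faces → V=22, E=55, F=35.
Attach an octagonal pyramid (V=9, E=16, F=9) along a 3-gon: merge 3 vertices and 3 edges, delete both glued faces → V=28, E=68, F=42.
Check: V − E + F = 28 − 68 + 42 = 2.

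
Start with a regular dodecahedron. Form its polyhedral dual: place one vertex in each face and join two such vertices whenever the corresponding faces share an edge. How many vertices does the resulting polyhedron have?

12

The base solid has V = 20, E = 30, F = 12.
The dual swaps V and F and preserves E: V′ = F = 12, E′ = E = 30, F′ = V = 20.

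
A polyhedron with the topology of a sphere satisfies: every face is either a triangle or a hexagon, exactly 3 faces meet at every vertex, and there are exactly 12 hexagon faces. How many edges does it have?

42

Let x be the number of triangles; then F = 12 + x.
Edge–face incidences: 2E = 6·12 + 3·x = 72 + 3x.
Every vertex has degree 3, so 3V = 2E.
Euler: V − E + F = 2 ⇒ (2E)/3 − E + (12 + x) = 2.
Multiply by 6: 2·(2E) − 3·(2E) + 6·(12 + x) = 12, i.e. 72 + 6x − (72 + 3x) = 12.
Collecting terms: 3x = 12, so x = 4.
Then 2E = 72 + 3·4 = 84, so E = 42, V = 2E/3 = 28, F = 12 + 4 = 16.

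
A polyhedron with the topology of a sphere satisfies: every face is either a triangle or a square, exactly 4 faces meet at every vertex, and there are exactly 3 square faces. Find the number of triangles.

Let x be the number of triangles; then F = 3 + x.
Edge–face incidences: 2E = 4·3 + 3·x = 12 + 3x.
Every vertex has degree 4, so 4V = 2E.
Euler: V − E + F = 2 ⇒ (2E)/4 − E + (3 + x) = 2.
Multiply by 8: 2·(2E) − 4·(2E) + 8·(3 + x) = 16, i.e. 24 + 8x − 2·(12 + 3x) = 16.
Collecting terms: 2x = 16, so x = 8.
Then 2E = 12 + 3·8 = 36, so E = 18, V = 2E/4 = 9, F = 3 + 8 = 11.

8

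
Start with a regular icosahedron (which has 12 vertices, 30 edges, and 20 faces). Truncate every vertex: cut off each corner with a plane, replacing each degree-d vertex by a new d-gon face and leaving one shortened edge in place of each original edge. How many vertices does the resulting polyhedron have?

60

Truncation replaces each original edge-end by a new vertex, so V′ = 2E = 60.
Each original edge survives, and each old vertex of degree d contributes d new edges; summing degrees gives Σd = 2E, so E′ = E + 2E = 3E = 90.
Each original face survives and each original vertex becomes one new face: F′ = F + V = 32.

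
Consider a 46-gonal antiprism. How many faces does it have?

94

An antiprism on an n-gon has two n-gon caps and 2n triangles: V = 2·46 = 92, E = 4·46 = 184, F = 2·46 + 2 = 94.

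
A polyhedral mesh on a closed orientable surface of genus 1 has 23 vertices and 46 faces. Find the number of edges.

For a closed orientable surface of genus 1, χ = 2 − 2·1 = 0.
E = V + F − (0) = 23 + 46 − (0) = 69.

69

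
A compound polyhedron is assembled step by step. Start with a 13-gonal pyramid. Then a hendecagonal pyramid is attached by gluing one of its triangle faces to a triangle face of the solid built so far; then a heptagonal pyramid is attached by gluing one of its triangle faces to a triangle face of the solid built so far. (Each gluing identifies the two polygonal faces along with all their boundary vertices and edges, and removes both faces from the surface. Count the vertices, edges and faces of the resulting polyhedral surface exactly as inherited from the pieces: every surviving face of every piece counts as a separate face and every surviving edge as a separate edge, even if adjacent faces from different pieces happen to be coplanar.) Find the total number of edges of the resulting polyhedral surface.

56

A 13-gonal pyramid: V=14, E=26, F=14.
Attach a hendecagonal pyramid (V=12, E=22, F=12) along a 3-gon: merge 3 vertices and 3 edges, delete both glued faces → V=23, E=45, F=24.
Attach a heptagonal pyramid (V=8, E=14, F=8) along a 3-gon: merge 3 vertices and 3 edges, delete both glued faces → V=28, E=56, F=30.
Check: V − E + F = 28 − 56 + 30 = 2.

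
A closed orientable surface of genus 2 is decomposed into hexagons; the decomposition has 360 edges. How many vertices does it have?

χ = 2 − 2·2 = -2, and every face is a hexagon so 6F = 2E.
F = 2E/6 = 120. Then V = -2 + E − F = -2 + 360 − 120 = 238.

238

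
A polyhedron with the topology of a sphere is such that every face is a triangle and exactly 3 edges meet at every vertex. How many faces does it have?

4

Each face has 3 edges and each edge borders two faces, so 2E = 3F.
Each vertex has degree 3, so 3V = 2E and hence V = 3F/3.
Euler: V − E + F = 2 ⇒ (3F/3) − (3F/2) + F = 2.
Multiply by 6: (6 − 9 + 6)F = 12, i.e. 3F = 12.
So F = 4, E = 3·4/2 = 6, V = 3·4/3 = 4.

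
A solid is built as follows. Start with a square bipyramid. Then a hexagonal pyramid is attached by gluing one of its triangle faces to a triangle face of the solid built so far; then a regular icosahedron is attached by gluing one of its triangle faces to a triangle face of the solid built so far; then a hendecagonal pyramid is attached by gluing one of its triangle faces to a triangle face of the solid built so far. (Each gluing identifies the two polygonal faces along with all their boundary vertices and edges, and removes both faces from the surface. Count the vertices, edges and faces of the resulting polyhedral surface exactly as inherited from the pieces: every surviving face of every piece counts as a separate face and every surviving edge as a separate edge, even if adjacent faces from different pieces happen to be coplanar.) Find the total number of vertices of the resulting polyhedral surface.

A square bipyramid: V=6, E=12, F=8.
Attach a hexagonal pyramid (V=7, E=12, F=7) along a 3-gon: merge 3 vertices and 3 edges, delete both glued faces → V=10, E=21, F=13.
Attach a regular icosahedron (V=12, E=30, F=20) along a 3-gon: merge 3 vertices and 3 edges, delete both glued faces → V=19, E=48, F=31.
Attach a hendecagonal pyramid (V=12, E=22, F=12) along a 3-gon: merge 3 vertices and 3 edges, delete both glued faces → V=28, E=67, F=41.
Check: V − E + F = 28 − 67 + 41 = 2.

28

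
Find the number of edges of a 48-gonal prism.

A prism on an n-gon has two n-gon bases and n rectangular sides: V = 2·48 = 96, E = 3·48 = 144, F = 48 + 2 = 50.

144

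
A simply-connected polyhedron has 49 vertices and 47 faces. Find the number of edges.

Here V − E + F = 2.
E = V + F − (2) = 49 + 47 − (2) = 94.

94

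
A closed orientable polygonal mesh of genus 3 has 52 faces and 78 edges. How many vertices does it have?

For a closed orientable surface of genus 3, χ = 2 − 2·3 = -4.
V = -4 + E − F = -4 + 78 − 52 = 22.

22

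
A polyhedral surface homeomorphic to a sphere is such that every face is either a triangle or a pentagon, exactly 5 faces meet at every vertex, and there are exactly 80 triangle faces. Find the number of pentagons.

Let x be the number of pentagons; then F = 80 + x.
Edge–face incidences: 2E = 3·80 + 5·x = 240 + 5x.
Every vertex has degree 5, so 5V = 2E.
Euler: V − E + F = 2 ⇒ (2E)/5 − E + (80 + x) = 2.
Multiply by 10: 2·(2E) − 5·(2E) + 10·(80 + x) = 20, i.e. 800 + 10x − 3·(240 + 5x) = 20.
Collecting terms: −5x + 80 = 20, so −5x = −60, so x = 12.
Then 2E = 240 + 5·12 = 300, so E = 150, V = 2E/5 = 60, F = 80 + 12 = 92.

12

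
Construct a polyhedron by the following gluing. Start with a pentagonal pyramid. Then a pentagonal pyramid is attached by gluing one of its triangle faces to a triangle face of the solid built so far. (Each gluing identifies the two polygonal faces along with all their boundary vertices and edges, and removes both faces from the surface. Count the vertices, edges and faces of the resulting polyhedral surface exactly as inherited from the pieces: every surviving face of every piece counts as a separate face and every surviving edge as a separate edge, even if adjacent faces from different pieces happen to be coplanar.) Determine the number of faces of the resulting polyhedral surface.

10

A pentagonal pyramid: V=6, E=10, F=6.
Attach a pentagonal pyramid (V=6, E=10, F=6) along a 3-gon: merge 3 vertices and 3 edges, delete both glued faces → V=9, E=17, F=10.
Check: V − E + F = 9 − 17 + 10 = 2.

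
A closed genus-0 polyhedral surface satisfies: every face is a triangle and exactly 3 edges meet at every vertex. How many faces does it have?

Each face has 3 edges and each edge borders two faces, so 2E = 3F.
Each vertex has degree 3, so 3V = 2E and hence V = 3F/3.
Euler: V − E + F = 2 ⇒ (3F/3) − (3F/2) + F = 2.
Multiply by 6: (6 − 9 + 6)F = 12, i.e. 3F = 12.
So F = 4, E = 3·4/2 = 6, V = 3·4/3 = 4.

4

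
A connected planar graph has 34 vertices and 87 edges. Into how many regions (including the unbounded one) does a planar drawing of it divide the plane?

55

Euler's formula for a connected plane graph: V − E + F = 2, so F = 2 − 34 + 87 = 55.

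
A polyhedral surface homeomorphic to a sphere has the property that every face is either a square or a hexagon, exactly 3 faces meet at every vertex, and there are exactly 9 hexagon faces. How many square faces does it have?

Let x be the number of squares; then F = 9 + x.
Edge–face incidences: 2E = 6·9 + 4·x = 54 + 4x.
Every vertex has degree 3, so 3V = 2E.
Euler: V − E + F = 2 ⇒ (2E)/3 − E + (9 + x) = 2.
Multiply by 6: 2·(2E) − 3·(2E) + 6·(9 + x) = 12, i.e. 54 + 6x − (54 + 4x) = 12.
Collecting terms: 2x = 12, so x = 6.
Then 2E = 54 + 4·6 = 78, so E = 39, V = 2E/3 = 26, F = 9 + 6 = 15.

6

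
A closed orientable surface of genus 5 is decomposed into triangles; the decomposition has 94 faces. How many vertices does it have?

39

χ = 2 − 2·5 = -8, and every face is a triangle so 3F = 2E.
E = 3·94/2 = 141. Then V = -8 + E − F = -8 + 141 − 94 = 39.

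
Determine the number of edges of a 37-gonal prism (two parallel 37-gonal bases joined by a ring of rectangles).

111

A prism on an n-gon has two n-gon bases and n rectangular sides: V = 2·37 = 74, E = 3·37 = 111, F = 37 + 2 = 39.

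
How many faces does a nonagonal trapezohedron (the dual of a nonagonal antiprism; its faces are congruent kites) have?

The n-trapezohedron (dual of the n-antiprism) has V = 2·9 + 2 = 20, E = 4·9 = 36, F = 2·9 = 18.

18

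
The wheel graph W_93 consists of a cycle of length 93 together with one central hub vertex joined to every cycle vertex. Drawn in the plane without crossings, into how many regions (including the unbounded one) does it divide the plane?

94

W_93 has V = 93 + 1 = 94 vertices and E = 2·93 = 186 edges.
By Euler's formula F = 2 − V + E = 2 − 94 + 186 = 94.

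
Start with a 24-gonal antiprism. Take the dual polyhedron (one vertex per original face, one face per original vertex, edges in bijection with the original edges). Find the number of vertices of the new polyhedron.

The base solid has V = 48, E = 96, F = 50.
The dual swaps V and F and preserves E: V′ = F = 50, E′ = E = 96, F′ = V = 48.

50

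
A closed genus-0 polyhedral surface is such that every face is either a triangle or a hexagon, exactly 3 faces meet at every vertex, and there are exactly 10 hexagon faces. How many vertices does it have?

Let x be the number of triangles; then F = 10 + x.
Edge–face incidences: 2E = 6·10 + 3·x = 60 + 3x.
Every vertex has degree 3, so 3V = 2E.
Euler: V − E + F = 2 ⇒ (2E)/3 − E + (10 + x) = 2.
Multiply by 6: 2·(2E) − 3·(2E) + 6·(10 + x) = 12, i.e. 60 + 6x − (60 + 3x) = 12.
Collecting terms: 3x = 12, so x = 4.
Then 2E = 60 + 3·4 = 72, so E = 36, V = 2E/3 = 24, F = 10 + 4 = 14.

24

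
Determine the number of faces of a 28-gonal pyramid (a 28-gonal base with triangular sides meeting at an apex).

29

A pyramid on an n-gon base has one n-gon and n triangles: V = 28 + 1 = 29, E = 2·28 = 56, F = 28 + 1 = 29.
Check: V − E + F = 29 − 56 + 29 = 2.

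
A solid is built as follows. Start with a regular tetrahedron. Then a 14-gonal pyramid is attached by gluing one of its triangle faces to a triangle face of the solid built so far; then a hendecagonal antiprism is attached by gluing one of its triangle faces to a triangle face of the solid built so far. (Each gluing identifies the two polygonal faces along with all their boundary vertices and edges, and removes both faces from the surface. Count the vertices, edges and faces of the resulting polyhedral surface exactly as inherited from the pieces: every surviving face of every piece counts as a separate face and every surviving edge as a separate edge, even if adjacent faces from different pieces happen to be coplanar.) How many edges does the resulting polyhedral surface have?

72

A regular tetrahedron: V=4, E=6, F=4.
Attach a 14-gonal pyramid (V=15, E=28, F=15) along a 3-gon: merge 3 vertices and 3 edges, delete both glued faces → V=16, E=31, F=17.
Attach a hendecagonal antiprism (V=22, E=44, F=24) along a 3-gon: merge 3 vertices and 3 edges, delete both glued faces → V=35, E=72, F=39.
Check: V − E + F = 35 − 72 + 39 = 2.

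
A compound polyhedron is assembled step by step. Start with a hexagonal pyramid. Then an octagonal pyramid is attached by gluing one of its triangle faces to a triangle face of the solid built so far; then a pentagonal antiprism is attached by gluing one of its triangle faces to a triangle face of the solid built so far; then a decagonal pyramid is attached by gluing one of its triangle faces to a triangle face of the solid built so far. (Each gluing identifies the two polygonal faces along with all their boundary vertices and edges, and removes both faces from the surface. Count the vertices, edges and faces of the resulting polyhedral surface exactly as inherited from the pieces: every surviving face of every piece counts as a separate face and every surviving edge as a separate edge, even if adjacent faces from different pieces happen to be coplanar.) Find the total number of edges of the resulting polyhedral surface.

59

A hexagonal pyramid: V=7, E=12, F=7.
Attach an octagonal pyramid (V=9, E=16, F=9) along a 3-gon: merge 3 vertices and 3 edges, delete both glued faces → V=13, E=25, F=14.
Attach a pentagonal antiprism (V=10, E=20, F=12) along a 3-gon: merge 3 vertices and 3 edges, delete both glued faces → V=20, E=42, F=24.
Attach a decagonal pyramid (V=11, E=20, F=11) along a 3-gon: merge 3 vertices and 3 edges, delete both glued faces → V=28, E=59, F=33.
Check: V − E + F = 28 − 59 + 33 = 2.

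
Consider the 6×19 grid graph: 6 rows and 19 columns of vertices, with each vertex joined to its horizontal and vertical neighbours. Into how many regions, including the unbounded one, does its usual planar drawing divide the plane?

91

The grid has V = 6·19 = 114 vertices and E = 6·18 + 19·5 = 203 edges.
F = 2 − V + E = 2 − 114 + 203 = 91.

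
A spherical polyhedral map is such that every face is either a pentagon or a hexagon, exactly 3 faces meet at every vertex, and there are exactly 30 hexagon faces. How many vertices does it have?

Let x be the number of pentagons; then F = 30 + x.
Edge–face incidences: 2E = 6·30 + 5·x = 180 + 5x.
Every vertex has degree 3, so 3V = 2E.
Euler: V − E + F = 2 ⇒ (2E)/3 − E + (30 + x) = 2.
Multiply by 6: 2·(2E) − 3·(2E) + 6·(30 + x) = 12, i.e. 180 + 6x − (180 + 5x) = 12.
Collecting terms: x = 12.
Then 2E = 180 + 5·12 = 240, so E = 120, V = 2E/3 = 80, F = 30 + 12 = 42.

80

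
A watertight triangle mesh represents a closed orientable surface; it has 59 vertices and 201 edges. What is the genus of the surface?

Every face is a triangle and each edge borders two faces, so 3F = 2·201, giving F = 134.
χ = V − E + F = 59 − 201 + 134 = -8.
For a closed orientable surface χ = 2 − 2g, so g = (2 − (-8))/2 = 5.

5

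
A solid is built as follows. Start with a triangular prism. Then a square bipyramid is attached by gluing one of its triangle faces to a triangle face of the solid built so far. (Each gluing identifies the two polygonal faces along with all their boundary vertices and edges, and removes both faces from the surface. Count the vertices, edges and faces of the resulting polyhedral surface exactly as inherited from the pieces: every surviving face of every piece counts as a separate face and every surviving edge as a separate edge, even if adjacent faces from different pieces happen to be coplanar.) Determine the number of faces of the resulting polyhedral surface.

A triangular prism: V=6, E=9, F=5.
Attach a square bipyramid (V=6, E=12, F=8) along a 3-gon: merge 3 vertices and 3 edges, delete both glued faces → V=9, E=18, F=11.
Check: V − E + F = 9 − 18 + 11 = 2.

11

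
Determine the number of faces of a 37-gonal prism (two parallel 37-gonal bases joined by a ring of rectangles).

A prism on an n-gon has two n-gon bases and n rectangular sides: V = 2·37 = 74, E = 3·37 = 111, F = 37 + 2 = 39.

39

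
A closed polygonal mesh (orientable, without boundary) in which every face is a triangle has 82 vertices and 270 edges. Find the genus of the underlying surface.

Every face is a triangle and each edge borders two faces, so 3F = 2·270, giving F = 180.
χ = V − E + F = 82 − 270 + 180 = -8.
For a closed orientable surface χ = 2 − 2g, so g = (2 − (-8))/2 = 5.

5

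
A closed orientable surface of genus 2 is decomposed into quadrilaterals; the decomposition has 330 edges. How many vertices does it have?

χ = 2 − 2·2 = -2, and every face is a square so 4F = 2E.
F = 2E/4 = 165. Then V = -2 + E − F = -2 + 330 − 165 = 163.

163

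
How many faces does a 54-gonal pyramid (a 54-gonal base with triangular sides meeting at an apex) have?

55

A pyramid on an n-gon base has one n-gon and n triangles: V = 54 + 1 = 55, E = 2·54 = 108, F = 54 + 1 = 55.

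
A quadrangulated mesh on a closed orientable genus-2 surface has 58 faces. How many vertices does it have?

χ = 2 − 2·2 = -2, and every face is a square so 4F = 2E.
E = 4·58/2 = 116. Then V = -2 + E − F = -2 + 116 − 58 = 56.

56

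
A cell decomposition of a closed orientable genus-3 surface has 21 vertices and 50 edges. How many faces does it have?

For a closed orientable surface of genus 3, χ = 2 − 2·3 = -4.
F = -4 − V + E = -4 − 21 + 50 = 25.

25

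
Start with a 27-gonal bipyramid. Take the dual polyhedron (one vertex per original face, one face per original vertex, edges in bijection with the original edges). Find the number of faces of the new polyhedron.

29

The base solid has V = 29, E = 81, F = 54.
The dual swaps V and F and preserves E: V′ = F = 54, E′ = E = 81, F′ = V = 29.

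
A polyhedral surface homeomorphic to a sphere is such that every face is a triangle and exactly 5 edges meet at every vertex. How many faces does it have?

20

Each face has 3 edges and each edge borders two faces, so 2E = 3F.
Each vertex has degree 5, so 5V = 2E and hence V = 3F/5.
Euler: V − E + F = 2 ⇒ (3F/5) − (3F/2) + F = 2.
Multiply by 10: (6 − 15 + 10)F = 20, i.e. 1F = 20.
So F = 20, E = 3·20/2 = 30, V = 3·20/5 = 12.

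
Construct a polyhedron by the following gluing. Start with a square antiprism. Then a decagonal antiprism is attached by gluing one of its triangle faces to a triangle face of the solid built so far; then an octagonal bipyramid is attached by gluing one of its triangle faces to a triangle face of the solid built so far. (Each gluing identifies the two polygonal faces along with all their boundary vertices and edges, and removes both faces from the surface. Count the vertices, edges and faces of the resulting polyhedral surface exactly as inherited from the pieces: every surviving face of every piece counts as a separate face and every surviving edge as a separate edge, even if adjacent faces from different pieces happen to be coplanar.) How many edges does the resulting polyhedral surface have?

74

A square antiprism: V=8, E=16, F=10.
Attach a decagonal antiprism (V=20, E=40, F=22) along a 3-gon: merge 3 vertices and 3 edges, delete both glued faces → V=25, E=53, F=30.
Attach an octagonal bipyramid (V=10, E=24, F=16) along a 3-gon: merge 3 vertices and 3 edges, delete both glued faces → V=32, E=74, F=44.
Check: V − E + F = 32 − 74 + 44 = 2.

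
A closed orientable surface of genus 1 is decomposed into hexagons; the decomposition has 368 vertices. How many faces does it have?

184

χ = 2 − 2·1 = 0, and every face is a hexagon so 6F = 2E.
V − E + F = 0 with E = 6F/2 gives 368 − (6/2 − 1)·F = 0, so F = 184 and E = 552.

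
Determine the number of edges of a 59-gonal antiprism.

An antiprism on an n-gon has two n-gon caps and 2n triangles: V = 2·59 = 118, E = 4·59 = 236, F = 2·59 + 2 = 120.

236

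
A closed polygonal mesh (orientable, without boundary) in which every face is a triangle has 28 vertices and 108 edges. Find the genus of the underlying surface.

Every face is a triangle and each edge borders two faces, so 3F = 2·108, giving F = 72.
χ = V − E + F = 28 − 108 + 72 = -8.
For a closed orientable surface χ = 2 − 2g, so g = (2 − (-8))/2 = 5.

5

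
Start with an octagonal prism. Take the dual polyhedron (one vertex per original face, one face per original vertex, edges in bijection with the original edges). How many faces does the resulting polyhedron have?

The base solid has V = 16, E = 24, F = 10.
The dual swaps V and F and preserves E: V′ = F = 10, E′ = E = 24, F′ = V = 16.

16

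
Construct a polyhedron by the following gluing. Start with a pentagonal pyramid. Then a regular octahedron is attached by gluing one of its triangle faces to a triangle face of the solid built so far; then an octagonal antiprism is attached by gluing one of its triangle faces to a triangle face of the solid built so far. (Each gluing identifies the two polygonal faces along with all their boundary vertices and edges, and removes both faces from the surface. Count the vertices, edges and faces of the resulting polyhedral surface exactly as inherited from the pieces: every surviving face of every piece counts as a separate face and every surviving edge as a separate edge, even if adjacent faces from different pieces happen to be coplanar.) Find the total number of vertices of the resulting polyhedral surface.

22

A pentagonal pyramid: V=6, E=10, F=6.
Attach a regular octahedron (V=6, E=12, F=8) along a 3-gon: merge 3 vertices and 3 edges, delete both glued faces → V=9, E=19, F=12.
Attach an octagonal antiprism (V=16, E=32, F=18) along a 3-gon: merge 3 vertices and 3 edges, delete both glued faces → V=22, E=48, F=28.
Check: V − E + F = 22 − 48 + 28 = 2.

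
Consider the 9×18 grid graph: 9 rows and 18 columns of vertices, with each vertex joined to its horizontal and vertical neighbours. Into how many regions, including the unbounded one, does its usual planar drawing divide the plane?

137

The grid has V = 9·18 = 162 vertices and E = 9·17 + 18·8 = 297 edges.
F = 2 − V + E = 2 − 162 + 297 = 137.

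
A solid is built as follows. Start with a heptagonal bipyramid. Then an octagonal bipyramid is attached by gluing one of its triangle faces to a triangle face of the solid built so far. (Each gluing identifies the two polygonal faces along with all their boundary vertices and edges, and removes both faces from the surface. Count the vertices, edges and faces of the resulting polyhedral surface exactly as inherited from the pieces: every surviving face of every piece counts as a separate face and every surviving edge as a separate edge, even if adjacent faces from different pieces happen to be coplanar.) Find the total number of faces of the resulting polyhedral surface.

A heptagonal bipyramid: V=9, E=21, F=14.
Attach an octagonal bipyramid (V=10, E=24, F=16) along a 3-gon: merge 3 vertices and 3 edges, delete both glued faces → V=16, E=42, F=28.
Check: V − E + F = 16 − 42 + 28 = 2.

28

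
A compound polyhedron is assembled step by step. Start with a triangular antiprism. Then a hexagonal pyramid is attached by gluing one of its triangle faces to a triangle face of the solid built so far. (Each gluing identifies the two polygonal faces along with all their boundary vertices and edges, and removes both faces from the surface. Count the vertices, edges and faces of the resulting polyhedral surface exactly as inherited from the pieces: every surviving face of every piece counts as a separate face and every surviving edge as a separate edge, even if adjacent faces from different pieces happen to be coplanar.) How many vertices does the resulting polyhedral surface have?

10

A triangular antiprism: V=6, E=12, F=8.
Attach a hexagonal pyramid (V=7, E=12, F=7) along a 3-gon: merge 3 vertices and 3 edges, delete both glued faces → V=10, E=21, F=13.
Check: V − E + F = 10 − 21 + 13 = 2.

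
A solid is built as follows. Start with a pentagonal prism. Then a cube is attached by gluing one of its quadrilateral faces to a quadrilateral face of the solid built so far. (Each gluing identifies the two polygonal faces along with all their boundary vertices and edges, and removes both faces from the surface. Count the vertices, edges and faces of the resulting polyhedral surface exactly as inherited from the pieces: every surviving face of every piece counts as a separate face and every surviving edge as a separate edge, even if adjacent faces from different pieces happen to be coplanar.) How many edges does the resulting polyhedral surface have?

23

A pentagonal prism: V=10, E=15, F=7.
Attach a cube (V=8, E=12, F=6) along a 4-gon: merge 4 vertices and 4 edges, delete both glued faces → V=14, E=23, F=11.
Check: V − E + F = 14 − 23 + 11 = 2.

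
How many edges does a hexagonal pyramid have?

A pyramid on an n-gon base has one n-gon and n triangles: V = 6 + 1 = 7, E = 2·6 = 12, F = 6 + 1 = 7.

12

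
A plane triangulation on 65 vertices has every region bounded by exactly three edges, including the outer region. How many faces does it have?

126

In a plane triangulation 3F = 2E and V − E + F = 2, so F = 2V − 4 = 2·65 − 4 = 126.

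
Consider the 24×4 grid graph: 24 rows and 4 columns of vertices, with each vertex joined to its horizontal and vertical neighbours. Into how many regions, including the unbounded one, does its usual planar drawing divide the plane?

The grid has V = 24·4 = 96 vertices and E = 24·3 + 4·23 = 164 edges.
F = 2 − V + E = 2 − 96 + 164 = 70.

70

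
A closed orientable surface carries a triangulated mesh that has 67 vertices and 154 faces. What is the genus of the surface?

6

Every face is a triangle, so 2E = 3·154 = 462, giving E = 231.
χ = V − E + F = 67 − 231 + 154 = -10.
For a closed orientable surface χ = 2 − 2g, so g = (2 − (-10))/2 = 6.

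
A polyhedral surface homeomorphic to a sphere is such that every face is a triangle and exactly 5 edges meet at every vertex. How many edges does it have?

30

Each face has 3 edges and each edge borders two faces, so 2E = 3F.
Each vertex has degree 5, so 5V = 2E and hence V = 3F/5.
Euler: V − E + F = 2 ⇒ (3F/5) − (3F/2) + F = 2.
Multiply by 10: (6 − 15 + 10)F = 20, i.e. 1F = 20.
So F = 20, E = 3·20/2 = 30, V = 3·20/5 = 12.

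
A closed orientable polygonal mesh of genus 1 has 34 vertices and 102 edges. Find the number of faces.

For a closed orientable surface of genus 1, χ = 2 − 2·1 = 0.
F = 0 − V + E = 0 − 34 + 102 = 68.

68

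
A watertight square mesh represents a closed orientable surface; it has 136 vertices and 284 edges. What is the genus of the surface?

4

Every face is a square and each edge borders two faces, so 4F = 2·284, giving F = 142.
χ = V − E + F = 136 − 284 + 142 = -6.
For a closed orientable surface χ = 2 − 2g, so g = (2 − (-6))/2 = 4.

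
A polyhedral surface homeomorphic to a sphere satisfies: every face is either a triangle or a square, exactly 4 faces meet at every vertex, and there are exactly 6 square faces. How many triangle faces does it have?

8

Let x be the number of triangles; then F = 6 + x.
Edge–face incidences: 2E = 4·6 + 3·x = 24 + 3x.
Every vertex has degree 4, so 4V = 2E.
Euler: V − E + F = 2 ⇒ (2E)/4 − E + (6 + x) = 2.
Multiply by 8: 2·(2E) − 4·(2E) + 8·(6 + x) = 16, i.e. 48 + 8x − 2·(24 + 3x) = 16.
Collecting terms: 2x = 16, so x = 8.
Then 2E = 24 + 3·8 = 48, so E = 24, V = 2E/4 = 12, F = 6 + 8 = 14.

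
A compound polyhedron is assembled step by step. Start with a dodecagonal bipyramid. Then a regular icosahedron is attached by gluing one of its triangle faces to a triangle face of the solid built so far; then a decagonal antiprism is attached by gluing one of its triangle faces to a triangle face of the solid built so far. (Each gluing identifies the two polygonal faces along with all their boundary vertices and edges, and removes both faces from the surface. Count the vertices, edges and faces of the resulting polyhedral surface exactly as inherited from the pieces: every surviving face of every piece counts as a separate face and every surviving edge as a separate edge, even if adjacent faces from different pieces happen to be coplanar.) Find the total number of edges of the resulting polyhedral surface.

A dodecagonal bipyramid: V=14, E=36, F=24.
Attach a regular icosahedron (V=12, E=30, F=20) along a 3-gon: merge 3 vertices and 3 edges, delete both glued faces → V=23, E=63, F=42.
Attach a decagonal antiprism (V=20, E=40, F=22) along a 3-gon: merge 3 vertices and 3 edges, delete both glued faces → V=40, E=100, F=62.
Check: V − E + F = 40 − 100 + 62 = 2.

100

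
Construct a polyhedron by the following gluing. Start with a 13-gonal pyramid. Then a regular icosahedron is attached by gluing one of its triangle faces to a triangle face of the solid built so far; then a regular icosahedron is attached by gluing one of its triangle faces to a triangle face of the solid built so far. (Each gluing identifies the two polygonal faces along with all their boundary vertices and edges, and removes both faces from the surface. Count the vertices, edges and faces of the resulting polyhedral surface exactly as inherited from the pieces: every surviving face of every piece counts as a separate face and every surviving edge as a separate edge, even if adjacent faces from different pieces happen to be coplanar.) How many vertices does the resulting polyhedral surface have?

32

A 13-gonal pyramid: V=14, E=26, F=14.
Attach a regular icosahedron (V=12, E=30, F=20) along a 3-gon: merge 3 vertices and 3 edges, delete both glued faces → V=23, E=53, F=32.
Attach a regular icosahedron (V=12, E=30, F=20) along a 3-gon: merge 3 vertices and 3 edges, delete both glued faces → V=32, E=80, F=50.
Check: V − E + F = 32 − 80 + 50 = 2.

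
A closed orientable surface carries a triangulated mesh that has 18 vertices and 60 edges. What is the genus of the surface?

2

Every face is a triangle and each edge borders two faces, so 3F = 2·60, giving F = 40.
χ = V − E + F = 18 − 60 + 40 = -2.
For a closed orientable surface χ = 2 − 2g, so g = (2 − (-2))/2 = 2.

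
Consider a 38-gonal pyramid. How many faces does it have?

A pyramid on an n-gon base has one n-gon and n triangles: V = 38 + 1 = 39, E = 2·38 = 76, F = 38 + 1 = 39.

39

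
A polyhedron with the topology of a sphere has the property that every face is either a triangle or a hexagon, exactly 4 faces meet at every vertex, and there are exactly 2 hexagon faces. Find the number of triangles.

12

Let x be the number of triangles; then F = 2 + x.
Edge–face incidences: 2E = 6·2 + 3·x = 12 + 3x.
Every vertex has degree 4, so 4V = 2E.
Euler: V − E + F = 2 ⇒ (2E)/4 − E + (2 + x) = 2.
Multiply by 8: 2·(2E) − 4·(2E) + 8·(2 + x) = 16, i.e. 16 + 8x − 2·(12 + 3x) = 16.
Collecting terms: 2x − 8 = 16, so 2x = 24, so x = 12.
Then 2E = 12 + 3·12 = 48, so E = 24, V = 2E/4 = 12, F = 2 + 12 = 14.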